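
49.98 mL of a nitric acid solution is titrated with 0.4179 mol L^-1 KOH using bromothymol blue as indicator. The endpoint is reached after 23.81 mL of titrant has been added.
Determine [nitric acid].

0.1991 mol/L

HNO3 + KOH → KNO3 + H2O
n(KOH) = 0.02381 L × 0.4179 mol/L = 9.950 × 10^-3 mol
n(HNO3) = 9.950 × 10^-3 mol (1:1 mole ratio)
[HNO3] = 9.950 × 10^-3 mol / 0.04998 L = 0.1991 mol/L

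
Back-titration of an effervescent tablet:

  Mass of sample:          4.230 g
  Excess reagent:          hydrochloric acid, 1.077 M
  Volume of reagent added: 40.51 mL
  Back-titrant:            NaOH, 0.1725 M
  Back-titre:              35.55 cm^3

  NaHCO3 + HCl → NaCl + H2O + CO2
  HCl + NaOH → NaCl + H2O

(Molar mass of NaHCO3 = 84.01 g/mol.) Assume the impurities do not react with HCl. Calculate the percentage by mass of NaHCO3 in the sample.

n(HCl) added = 0.04051 × 1.077 = 0.04363 mol
n(NaOH) used in back-titration = 0.03555 × 0.1725 = 6.132 × 10^-3 mol
n(HCl) left over = 6.132 × 10^-3 mol (1:1 ratio)
n(HCl) consumed by analyte = 0.04363 − 6.132 × 10^-3 = 0.03750 mol
n(NaHCO3) = 0.03750 mol (1:1 ratio)
mass of NaHCO3 = 0.03750 × 84.01 = 3.150 g
% NaHCO3 = 3.150 / 4.230 × 100 = 74.47 %

74.47 %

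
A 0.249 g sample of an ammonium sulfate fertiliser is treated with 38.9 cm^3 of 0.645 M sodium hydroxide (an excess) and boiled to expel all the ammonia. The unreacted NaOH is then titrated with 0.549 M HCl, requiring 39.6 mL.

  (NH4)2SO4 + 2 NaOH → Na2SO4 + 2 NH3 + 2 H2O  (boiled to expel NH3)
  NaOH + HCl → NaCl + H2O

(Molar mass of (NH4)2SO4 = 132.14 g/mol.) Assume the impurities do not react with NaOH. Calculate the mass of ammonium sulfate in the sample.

0.221 g

n(NaOH) added = 0.0389 × 0.645 = 0.0251 mol
n(HCl) used in back-titration = 0.0396 × 0.549 = 0.0217 mol
n(NaOH) left over = 0.0217 mol (1:1 ratio)
n(NaOH) consumed by analyte = 0.0251 − 0.0217 = 3.35 × 10^-3 mol
From the 1:2 ratio, n((NH4)2SO4) = 1/2 × 3.35 × 10^-3 = 1.68 × 10^-3 mol
mass of (NH4)2SO4 = 1.68 × 10^-3 × 132.14 = 0.221 g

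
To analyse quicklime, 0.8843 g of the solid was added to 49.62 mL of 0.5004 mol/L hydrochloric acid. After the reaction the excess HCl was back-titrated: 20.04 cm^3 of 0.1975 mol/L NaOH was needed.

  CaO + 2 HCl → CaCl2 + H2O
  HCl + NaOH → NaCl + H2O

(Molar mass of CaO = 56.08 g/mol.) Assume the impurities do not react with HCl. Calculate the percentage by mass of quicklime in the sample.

66.18 %

n(HCl) added = 0.04962 × 0.5004 = 0.02483 mol
n(NaOH) used in back-titration = 0.02004 × 0.1975 = 3.958 × 10^-3 mol
n(HCl) left over = 3.958 × 10^-3 mol (1:1 ratio)
n(HCl) consumed by analyte = 0.02483 − 3.958 × 10^-3 = 0.02087 mol
From the 1:2 ratio, n(CaO) = 1/2 × 0.02087 = 0.01044 mol
mass of CaO = 0.01044 × 56.08 = 0.5852 g
% CaO = 0.5852 / 0.8843 × 100 = 66.18 %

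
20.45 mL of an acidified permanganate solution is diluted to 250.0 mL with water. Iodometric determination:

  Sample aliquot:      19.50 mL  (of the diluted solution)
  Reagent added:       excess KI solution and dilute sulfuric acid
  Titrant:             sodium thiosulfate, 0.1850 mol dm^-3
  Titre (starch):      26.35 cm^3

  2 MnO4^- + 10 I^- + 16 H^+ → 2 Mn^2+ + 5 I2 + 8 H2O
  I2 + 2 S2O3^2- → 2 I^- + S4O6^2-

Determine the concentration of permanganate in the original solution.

n(S2O3^2-) = 0.02635 × 0.1850 = 4.875 × 10^-3 mol
n(I2) = n(S2O3^2-)/2 = 2.437 × 10^-3 mol
From the 2:5 ratio, n(MnO4^-) in the aliquot = 2/5 × 2.437 × 10^-3 = 9.750 × 10^-4 mol
[MnO4^-]_dilute = 9.750 × 10^-4 / 0.01950 = 0.05000 mol/L
[MnO4^-]_original = 0.05000 × 250.0/20.45 = 0.6112 mol/L

0.6112 mol/L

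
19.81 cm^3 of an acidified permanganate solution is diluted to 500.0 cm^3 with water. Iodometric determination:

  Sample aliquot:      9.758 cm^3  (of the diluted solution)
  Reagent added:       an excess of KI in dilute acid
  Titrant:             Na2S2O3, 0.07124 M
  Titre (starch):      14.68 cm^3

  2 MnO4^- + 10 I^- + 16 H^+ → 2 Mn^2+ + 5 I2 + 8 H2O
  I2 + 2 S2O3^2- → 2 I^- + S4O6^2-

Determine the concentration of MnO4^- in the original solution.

0.5410 M

n(S2O3^2-) = 0.01468 × 0.07124 = 1.046 × 10^-3 mol
n(I2) = n(S2O3^2-)/2 = 5.229 × 10^-4 mol
From the 2:5 ratio, n(MnO4^-) in the aliquot = 2/5 × 5.229 × 10^-4 = 2.092 × 10^-4 mol
[MnO4^-]_dilute = 2.092 × 10^-4 / 0.009758 = 0.02143 mol/L
[MnO4^-]_original = 0.02143 × 500.0/19.81 = 0.5410 mol/L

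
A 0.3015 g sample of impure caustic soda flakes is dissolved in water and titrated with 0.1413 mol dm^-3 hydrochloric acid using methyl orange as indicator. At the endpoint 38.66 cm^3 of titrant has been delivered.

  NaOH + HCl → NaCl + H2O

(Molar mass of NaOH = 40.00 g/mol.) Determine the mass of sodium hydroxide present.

0.2185 g

n(HCl) = 0.03866 L × 0.1413 mol/L = 5.463 × 10^-3 mol
n(NaOH) = 5.463 × 10^-3 mol (1:1 ratio)
mass of NaOH = 5.463 × 10^-3 × 40.00 g/mol = 0.2185 g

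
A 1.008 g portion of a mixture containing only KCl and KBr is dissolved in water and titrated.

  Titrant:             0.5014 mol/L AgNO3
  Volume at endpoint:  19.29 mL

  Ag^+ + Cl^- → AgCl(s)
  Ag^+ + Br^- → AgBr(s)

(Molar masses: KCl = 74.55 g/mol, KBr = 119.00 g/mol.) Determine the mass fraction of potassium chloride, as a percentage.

23.79 %

n(AgNO3) = 0.01929 × 0.5014 = 9.672 × 10^-3 mol
Let x = n(KCl), y = n(KBr).
Titrant: 1x + 1y = 9.672 × 10^-3;  mass: 74.55x + 119.00y = 1.008
Solving, x = 3.216 × 10^-3 mol, y = 6.456 × 10^-3 mol
mass of KCl = 3.216 × 10^-3 × 74.55 = 0.2398 g
% KCl = 0.2398 / 1.008 × 100 = 23.79 %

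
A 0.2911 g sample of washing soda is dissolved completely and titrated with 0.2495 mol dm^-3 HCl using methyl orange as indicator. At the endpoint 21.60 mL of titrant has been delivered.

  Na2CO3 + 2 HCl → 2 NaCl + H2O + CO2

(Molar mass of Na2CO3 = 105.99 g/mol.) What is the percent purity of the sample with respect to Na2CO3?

98.11 %

n(HCl) = 0.02160 L × 0.2495 mol/L = 5.389 × 10^-3 mol
From the 1:2 ratio, n(Na2CO3) = 1/2 × 5.389 × 10^-3 = 2.695 × 10^-3 mol
mass of Na2CO3 = 2.695 × 10^-3 × 105.99 g/mol = 0.2856 g
% Na2CO3 = 0.2856 / 0.2911 × 100 = 98.11 %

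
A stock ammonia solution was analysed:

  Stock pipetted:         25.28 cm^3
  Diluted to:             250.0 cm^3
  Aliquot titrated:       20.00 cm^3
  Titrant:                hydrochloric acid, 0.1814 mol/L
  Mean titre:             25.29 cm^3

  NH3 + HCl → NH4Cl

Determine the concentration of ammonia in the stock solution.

2.268 mol/L

n(HCl) = 0.02529 × 0.1814 = 4.588 × 10^-3 mol
n(NH3) in the aliquot = 4.588 × 10^-3 mol (1:1 ratio)
[NH3]_dilute = 4.588 × 10^-3 / 0.02000 = 0.2294 mol/L
Dilution factor = 250.0 / 25.28 = 9.889
[NH3]_stock = 0.2294 × 9.889 = 2.268 mol/L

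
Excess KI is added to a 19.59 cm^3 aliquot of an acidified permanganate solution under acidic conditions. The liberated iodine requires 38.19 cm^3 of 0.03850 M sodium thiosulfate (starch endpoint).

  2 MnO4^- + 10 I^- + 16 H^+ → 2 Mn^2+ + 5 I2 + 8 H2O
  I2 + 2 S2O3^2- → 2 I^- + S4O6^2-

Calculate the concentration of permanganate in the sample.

0.01501 M

n(S2O3^2-) = 0.03819 × 0.03850 = 1.470 × 10^-3 mol
n(I2) = n(S2O3^2-)/2 = 7.352 × 10^-4 mol
From the 2:5 ratio, n(MnO4^-) in the aliquot = 2/5 × 7.352 × 10^-4 = 2.941 × 10^-4 mol
[MnO4^-] = 2.941 × 10^-4 / 0.01959 = 0.01501 mol/L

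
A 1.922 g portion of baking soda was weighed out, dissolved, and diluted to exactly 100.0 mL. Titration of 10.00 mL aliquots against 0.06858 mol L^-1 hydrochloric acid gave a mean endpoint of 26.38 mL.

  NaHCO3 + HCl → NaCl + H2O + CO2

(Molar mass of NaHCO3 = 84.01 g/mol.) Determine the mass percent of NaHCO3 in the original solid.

n(HCl) per titration = 0.02638 × 0.06858 = 1.809 × 10^-3 mol
n(NaHCO3) in each aliquot = 1.809 × 10^-3 mol (1:1 ratio)
n(NaHCO3) in the whole flask = 1.809 × 10^-3 × 100.0/10.00 = 0.01809 mol
mass of NaHCO3 = 0.01809 × 84.01 = 1.520 g
% NaHCO3 = 1.520 / 1.922 × 100 = 79.08 %

79.08 %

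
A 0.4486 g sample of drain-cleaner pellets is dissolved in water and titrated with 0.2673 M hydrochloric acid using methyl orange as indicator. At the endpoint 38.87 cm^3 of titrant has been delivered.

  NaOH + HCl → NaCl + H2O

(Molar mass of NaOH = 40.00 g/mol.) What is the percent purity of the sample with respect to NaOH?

n(HCl) = 0.03887 L × 0.2673 mol/L = 0.01039 mol
n(NaOH) = 0.01039 mol (1:1 ratio)
mass of NaOH = 0.01039 × 40.00 g/mol = 0.4156 g
% NaOH = 0.4156 / 0.4486 × 100 = 92.64 %

92.64 %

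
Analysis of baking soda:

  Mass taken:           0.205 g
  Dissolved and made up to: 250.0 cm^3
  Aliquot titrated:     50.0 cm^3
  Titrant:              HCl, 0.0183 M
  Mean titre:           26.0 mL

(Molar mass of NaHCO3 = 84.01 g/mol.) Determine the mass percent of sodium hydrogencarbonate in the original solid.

97.5 %

NaHCO3 + HCl → NaCl + H2O + CO2
n(HCl) per titration = 0.0260 × 0.0183 = 4.76 × 10^-4 mol
n(NaHCO3) in each aliquot = 4.76 × 10^-4 mol (1:1 ratio)
n(NaHCO3) in the whole flask = 4.76 × 10^-4 × 250.0/50.0 = 2.38 × 10^-3 mol
mass of NaHCO3 = 2.38 × 10^-3 × 84.01 = 0.200 g
% NaHCO3 = 0.200 / 0.205 × 100 = 97.5 %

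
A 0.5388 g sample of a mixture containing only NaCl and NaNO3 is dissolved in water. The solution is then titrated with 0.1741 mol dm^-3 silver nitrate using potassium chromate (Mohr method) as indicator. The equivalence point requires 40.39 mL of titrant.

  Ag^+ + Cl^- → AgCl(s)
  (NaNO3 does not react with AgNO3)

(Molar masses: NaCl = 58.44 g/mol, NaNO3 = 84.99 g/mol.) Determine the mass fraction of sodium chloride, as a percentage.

76.27 %

n(AgNO3) = 0.04039 × 0.1741 = 7.032 × 10^-3 mol
Let x = n(NaCl), y = n(NaNO3).
Titrant: 1x = 7.032 × 10^-3;  mass: 58.44x + 84.99y = 0.5388
Solving, x = 7.032 × 10^-3 mol, y = 1.504 × 10^-3 mol
mass of NaCl = 7.032 × 10^-3 × 58.44 = 0.4109 g
% NaCl = 0.4109 / 0.5388 × 100 = 76.27 %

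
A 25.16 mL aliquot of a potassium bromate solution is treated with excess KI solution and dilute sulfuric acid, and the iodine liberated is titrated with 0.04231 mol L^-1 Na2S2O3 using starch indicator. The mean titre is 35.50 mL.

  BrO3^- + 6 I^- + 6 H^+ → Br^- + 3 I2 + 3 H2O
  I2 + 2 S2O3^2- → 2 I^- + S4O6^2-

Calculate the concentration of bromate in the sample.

n(S2O3^2-) = 0.03550 × 0.04231 = 1.502 × 10^-3 mol
n(I2) = n(S2O3^2-)/2 = 7.510 × 10^-4 mol
From the 1:3 ratio, n(BrO3^-) in the aliquot = 1/3 × 7.510 × 10^-4 = 2.503 × 10^-4 mol
[BrO3^-] = 2.503 × 10^-4 / 0.02516 = 0.009950 mol/L

0.009950 mol/L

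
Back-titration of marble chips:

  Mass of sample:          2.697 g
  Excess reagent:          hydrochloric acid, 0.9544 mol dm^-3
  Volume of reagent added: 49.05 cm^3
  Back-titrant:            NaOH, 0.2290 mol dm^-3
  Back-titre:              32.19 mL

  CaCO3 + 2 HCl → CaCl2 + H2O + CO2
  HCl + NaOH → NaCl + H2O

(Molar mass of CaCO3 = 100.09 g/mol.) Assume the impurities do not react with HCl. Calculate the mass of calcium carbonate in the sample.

n(HCl) added = 0.04905 × 0.9544 = 0.04681 mol
n(NaOH) used in back-titration = 0.03219 × 0.2290 = 7.372 × 10^-3 mol
n(HCl) left over = 7.372 × 10^-3 mol (1:1 ratio)
n(HCl) consumed by analyte = 0.04681 − 7.372 × 10^-3 = 0.03944 mol
From the 1:2 ratio, n(CaCO3) = 1/2 × 0.03944 = 0.01972 mol
mass of CaCO3 = 0.01972 × 100.09 = 1.974 g

1.974 g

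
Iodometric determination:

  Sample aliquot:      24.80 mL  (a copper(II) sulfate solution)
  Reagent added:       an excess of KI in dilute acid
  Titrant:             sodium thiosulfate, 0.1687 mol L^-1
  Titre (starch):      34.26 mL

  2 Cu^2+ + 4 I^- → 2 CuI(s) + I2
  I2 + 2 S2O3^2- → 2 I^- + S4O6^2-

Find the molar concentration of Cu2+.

n(S2O3^2-) = 0.03426 × 0.1687 = 5.780 × 10^-3 mol
n(I2) = n(S2O3^2-)/2 = 2.890 × 10^-3 mol
From the 2:1 ratio, n(Cu2+) in the aliquot = 2/1 × 2.890 × 10^-3 = 5.780 × 10^-3 mol
[Cu2+] = 5.780 × 10^-3 / 0.02480 = 0.2331 mol/L

0.2331 mol/L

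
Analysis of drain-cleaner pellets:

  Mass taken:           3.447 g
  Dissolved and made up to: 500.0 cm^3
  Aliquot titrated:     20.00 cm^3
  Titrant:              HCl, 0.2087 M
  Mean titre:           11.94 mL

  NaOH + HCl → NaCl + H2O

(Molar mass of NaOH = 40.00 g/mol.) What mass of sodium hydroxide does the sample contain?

n(HCl) per titration = 0.01194 × 0.2087 = 2.492 × 10^-3 mol
n(NaOH) in each aliquot = 2.492 × 10^-3 mol (1:1 ratio)
n(NaOH) in the whole flask = 2.492 × 10^-3 × 500.0/20.00 = 0.06230 mol
mass of NaOH = 0.06230 × 40.00 = 2.492 g

2.492 g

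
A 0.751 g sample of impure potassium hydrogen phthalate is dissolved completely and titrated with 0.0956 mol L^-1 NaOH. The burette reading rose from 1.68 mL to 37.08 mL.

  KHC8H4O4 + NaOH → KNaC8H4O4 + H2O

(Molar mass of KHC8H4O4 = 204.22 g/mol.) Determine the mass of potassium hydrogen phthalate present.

0.691 g

n(NaOH) = 0.0354 L × 0.0956 mol/L = 3.38 × 10^-3 mol
n(KHC8H4O4) = 3.38 × 10^-3 mol (1:1 ratio)
mass of KHC8H4O4 = 3.38 × 10^-3 × 204.22 g/mol = 0.691 g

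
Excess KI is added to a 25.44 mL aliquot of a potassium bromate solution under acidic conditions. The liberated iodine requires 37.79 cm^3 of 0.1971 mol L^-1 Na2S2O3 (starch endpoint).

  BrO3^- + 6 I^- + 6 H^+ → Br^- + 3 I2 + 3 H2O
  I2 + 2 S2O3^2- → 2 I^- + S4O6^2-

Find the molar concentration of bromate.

n(S2O3^2-) = 0.03779 × 0.1971 = 7.448 × 10^-3 mol
n(I2) = n(S2O3^2-)/2 = 3.724 × 10^-3 mol
From the 1:3 ratio, n(BrO3^-) in the aliquot = 1/3 × 3.724 × 10^-3 = 1.241 × 10^-3 mol
[BrO3^-] = 1.241 × 10^-3 / 0.02544 = 0.04880 mol/L

0.04880 mol/L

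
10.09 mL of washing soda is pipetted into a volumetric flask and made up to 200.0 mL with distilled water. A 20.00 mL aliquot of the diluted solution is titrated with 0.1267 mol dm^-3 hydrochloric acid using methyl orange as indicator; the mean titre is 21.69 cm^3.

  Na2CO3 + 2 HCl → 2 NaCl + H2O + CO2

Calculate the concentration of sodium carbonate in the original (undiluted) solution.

n(HCl) = 0.02169 × 0.1267 = 2.748 × 10^-3 mol
From the 1:2 ratio, n(Na2CO3) in the aliquot = 1/2 × 2.748 × 10^-3 = 1.374 × 10^-3 mol
[Na2CO3]_dilute = 1.374 × 10^-3 / 0.02000 = 0.06870 mol/L
Dilution factor = 200.0 / 10.09 = 19.82
[Na2CO3]_stock = 0.06870 × 19.82 = 1.362 mol/L

1.362 mol/L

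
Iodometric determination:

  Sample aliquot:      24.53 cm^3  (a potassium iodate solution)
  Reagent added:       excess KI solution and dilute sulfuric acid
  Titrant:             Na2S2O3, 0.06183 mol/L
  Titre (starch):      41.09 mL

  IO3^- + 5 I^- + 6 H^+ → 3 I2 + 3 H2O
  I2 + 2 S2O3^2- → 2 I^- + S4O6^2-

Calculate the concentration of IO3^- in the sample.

n(S2O3^2-) = 0.04109 × 0.06183 = 2.541 × 10^-3 mol
n(I2) = n(S2O3^2-)/2 = 1.270 × 10^-3 mol
From the 1:3 ratio, n(IO3^-) in the aliquot = 1/3 × 1.270 × 10^-3 = 4.234 × 10^-4 mol
[IO3^-] = 4.234 × 10^-4 / 0.02453 = 0.01726 mol/L

0.01726 mol/L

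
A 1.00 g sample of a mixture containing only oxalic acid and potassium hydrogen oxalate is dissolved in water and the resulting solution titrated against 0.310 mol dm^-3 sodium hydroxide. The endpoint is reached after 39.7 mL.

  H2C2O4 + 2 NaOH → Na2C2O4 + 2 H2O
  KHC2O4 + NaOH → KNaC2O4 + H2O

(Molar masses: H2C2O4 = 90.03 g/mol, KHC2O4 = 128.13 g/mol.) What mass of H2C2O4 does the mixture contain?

n(NaOH) = 0.0397 × 0.310 = 0.0123 mol
Let x = n(H2C2O4), y = n(KHC2O4).
Titrant: 2x + 1y = 0.0123;  mass: 90.03x + 128.13y = 1.00
Solving, x = 3.47 × 10^-3 mol, y = 5.37 × 10^-3 mol
mass of H2C2O4 = 3.47 × 10^-3 × 90.03 = 0.312 g

0.312 g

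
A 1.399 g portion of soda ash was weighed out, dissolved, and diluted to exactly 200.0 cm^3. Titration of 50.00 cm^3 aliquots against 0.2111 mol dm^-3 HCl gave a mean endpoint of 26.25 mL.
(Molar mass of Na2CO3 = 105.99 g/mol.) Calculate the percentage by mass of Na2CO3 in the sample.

83.96 %

Na2CO3 + 2 HCl → 2 NaCl + H2O + CO2
n(HCl) per titration = 0.02625 × 0.2111 = 5.541 × 10^-3 mol
From the 1:2 ratio, n(Na2CO3) in each aliquot = 1/2 × 5.541 × 10^-3 = 2.771 × 10^-3 mol
n(Na2CO3) in the whole flask = 2.771 × 10^-3 × 200.0/50.00 = 0.01108 mol
mass of Na2CO3 = 0.01108 × 105.99 = 1.175 g
% Na2CO3 = 1.175 / 1.399 × 100 = 83.96 %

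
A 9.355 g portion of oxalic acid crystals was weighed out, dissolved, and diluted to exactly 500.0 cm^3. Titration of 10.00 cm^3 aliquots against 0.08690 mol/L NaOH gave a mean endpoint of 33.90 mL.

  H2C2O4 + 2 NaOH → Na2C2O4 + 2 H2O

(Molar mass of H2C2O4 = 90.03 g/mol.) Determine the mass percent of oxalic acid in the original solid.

n(NaOH) per titration = 0.03390 × 0.08690 = 2.946 × 10^-3 mol
From the 1:2 ratio, n(H2C2O4) in each aliquot = 1/2 × 2.946 × 10^-3 = 1.473 × 10^-3 mol
n(H2C2O4) in the whole flask = 1.473 × 10^-3 × 500.0/10.00 = 0.07365 mol
mass of H2C2O4 = 0.07365 × 90.03 = 6.631 g
% H2C2O4 = 6.631 / 9.355 × 100 = 70.88 %

70.88 %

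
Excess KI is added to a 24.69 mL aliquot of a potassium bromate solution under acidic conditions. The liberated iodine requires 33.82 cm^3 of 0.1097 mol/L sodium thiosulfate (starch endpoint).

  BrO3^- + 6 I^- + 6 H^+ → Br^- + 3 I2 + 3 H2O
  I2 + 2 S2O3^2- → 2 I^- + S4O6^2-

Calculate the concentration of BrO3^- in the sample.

0.02504 mol/L

n(S2O3^2-) = 0.03382 × 0.1097 = 3.710 × 10^-3 mol
n(I2) = n(S2O3^2-)/2 = 1.855 × 10^-3 mol
From the 1:3 ratio, n(BrO3^-) in the aliquot = 1/3 × 1.855 × 10^-3 = 6.183 × 10^-4 mol
[BrO3^-] = 6.183 × 10^-4 / 0.02469 = 0.02504 mol/L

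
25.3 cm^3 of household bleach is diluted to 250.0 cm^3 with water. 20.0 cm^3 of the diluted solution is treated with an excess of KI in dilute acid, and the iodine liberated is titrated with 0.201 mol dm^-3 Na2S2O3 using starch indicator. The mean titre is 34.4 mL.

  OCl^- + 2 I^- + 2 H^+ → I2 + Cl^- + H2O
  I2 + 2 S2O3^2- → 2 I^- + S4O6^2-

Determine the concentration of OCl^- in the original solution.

1.71 mol/L

n(S2O3^2-) = 0.0344 × 0.201 = 6.91 × 10^-3 mol
n(I2) = n(S2O3^2-)/2 = 3.46 × 10^-3 mol
n(OCl^-) in the aliquot = 3.46 × 10^-3 mol (1:1 ratio)
[OCl^-]_dilute = 3.46 × 10^-3 / 0.0200 = 0.173 mol/L
[OCl^-]_original = 0.173 × 250.0/25.3 = 1.71 mol/L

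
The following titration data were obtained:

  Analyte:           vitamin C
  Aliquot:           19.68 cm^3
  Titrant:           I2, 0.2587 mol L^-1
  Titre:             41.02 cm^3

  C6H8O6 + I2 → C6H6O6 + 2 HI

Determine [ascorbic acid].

n(I2) = 0.04102 L × 0.2587 mol/L = 0.01061 mol
n(C6H8O6) = 0.01061 mol (1:1 mole ratio)
[C6H8O6] = 0.01061 mol / 0.01968 L = 0.5392 mol/L

0.5392 mol/L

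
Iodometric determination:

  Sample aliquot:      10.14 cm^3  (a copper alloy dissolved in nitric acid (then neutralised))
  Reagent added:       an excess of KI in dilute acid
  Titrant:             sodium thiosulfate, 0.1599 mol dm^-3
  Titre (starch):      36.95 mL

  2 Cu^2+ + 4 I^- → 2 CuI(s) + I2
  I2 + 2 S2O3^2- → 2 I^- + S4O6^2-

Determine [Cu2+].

n(S2O3^2-) = 0.03695 × 0.1599 = 5.908 × 10^-3 mol
n(I2) = n(S2O3^2-)/2 = 2.954 × 10^-3 mol
From the 2:1 ratio, n(Cu2+) in the aliquot = 2/1 × 2.954 × 10^-3 = 5.908 × 10^-3 mol
[Cu2+] = 5.908 × 10^-3 / 0.01014 = 0.5827 mol/L

0.5827 mol/L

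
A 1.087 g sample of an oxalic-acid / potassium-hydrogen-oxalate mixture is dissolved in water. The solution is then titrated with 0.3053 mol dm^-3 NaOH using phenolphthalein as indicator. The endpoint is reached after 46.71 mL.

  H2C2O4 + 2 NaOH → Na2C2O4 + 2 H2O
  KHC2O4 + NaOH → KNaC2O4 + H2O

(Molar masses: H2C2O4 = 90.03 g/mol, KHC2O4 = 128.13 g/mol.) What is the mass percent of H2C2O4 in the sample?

36.88 %

n(NaOH) = 0.04671 × 0.3053 = 0.01426 mol
Let x = n(H2C2O4), y = n(KHC2O4).
Titrant: 2x + 1y = 0.01426;  mass: 90.03x + 128.13y = 1.087
Solving, x = 4.453 × 10^-3 mol, y = 5.355 × 10^-3 mol
mass of H2C2O4 = 4.453 × 10^-3 × 90.03 = 0.4009 g
% H2C2O4 = 0.4009 / 1.087 × 100 = 36.88 %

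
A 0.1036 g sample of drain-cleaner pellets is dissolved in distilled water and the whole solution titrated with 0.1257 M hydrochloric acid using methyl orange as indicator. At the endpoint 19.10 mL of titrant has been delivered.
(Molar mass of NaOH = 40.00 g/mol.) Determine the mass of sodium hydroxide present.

0.09603 g

NaOH + HCl → NaCl + H2O
n(HCl) = 0.01910 L × 0.1257 mol/L = 2.401 × 10^-3 mol
n(NaOH) = 2.401 × 10^-3 mol (1:1 ratio)
mass of NaOH = 2.401 × 10^-3 × 40.00 g/mol = 0.09603 g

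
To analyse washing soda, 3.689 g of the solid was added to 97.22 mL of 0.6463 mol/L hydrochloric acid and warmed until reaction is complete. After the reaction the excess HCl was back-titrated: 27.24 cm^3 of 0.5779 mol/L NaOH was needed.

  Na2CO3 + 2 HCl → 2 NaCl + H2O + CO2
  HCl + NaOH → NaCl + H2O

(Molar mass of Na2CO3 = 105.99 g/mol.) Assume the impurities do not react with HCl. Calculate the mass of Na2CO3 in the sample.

n(HCl) added = 0.09722 × 0.6463 = 0.06283 mol
n(NaOH) used in back-titration = 0.02724 × 0.5779 = 0.01574 mol
n(HCl) left over = 0.01574 mol (1:1 ratio)
n(HCl) consumed by analyte = 0.06283 − 0.01574 = 0.04709 mol
From the 1:2 ratio, n(Na2CO3) = 1/2 × 0.04709 = 0.02355 mol
mass of Na2CO3 = 0.02355 × 105.99 = 2.496 g

2.496 g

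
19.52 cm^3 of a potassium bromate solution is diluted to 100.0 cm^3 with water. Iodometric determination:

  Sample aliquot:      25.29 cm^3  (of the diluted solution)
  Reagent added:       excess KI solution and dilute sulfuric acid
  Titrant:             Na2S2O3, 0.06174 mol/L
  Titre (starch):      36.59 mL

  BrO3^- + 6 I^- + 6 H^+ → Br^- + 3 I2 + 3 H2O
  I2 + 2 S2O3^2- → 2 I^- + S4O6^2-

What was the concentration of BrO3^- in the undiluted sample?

0.07627 mol/L

n(S2O3^2-) = 0.03659 × 0.06174 = 2.259 × 10^-3 mol
n(I2) = n(S2O3^2-)/2 = 1.130 × 10^-3 mol
From the 1:3 ratio, n(BrO3^-) in the aliquot = 1/3 × 1.130 × 10^-3 = 3.765 × 10^-4 mol
[BrO3^-]_dilute = 3.765 × 10^-4 / 0.02529 = 0.01489 mol/L
[BrO3^-]_original = 0.01489 × 100.0/19.52 = 0.07627 mol/L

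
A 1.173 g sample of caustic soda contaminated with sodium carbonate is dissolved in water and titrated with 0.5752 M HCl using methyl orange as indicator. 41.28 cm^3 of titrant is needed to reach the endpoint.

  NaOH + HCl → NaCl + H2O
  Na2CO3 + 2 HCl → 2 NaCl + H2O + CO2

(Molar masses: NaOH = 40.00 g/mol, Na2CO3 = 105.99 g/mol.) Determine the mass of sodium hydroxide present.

0.2626 g

n(HCl) = 0.04128 × 0.5752 = 0.02374 mol
Let x = n(NaOH), y = n(Na2CO3).
Titrant: 1x + 2y = 0.02374;  mass: 40.00x + 105.99y = 1.173
Solving, x = 6.566 × 10^-3 mol, y = 8.589 × 10^-3 mol
mass of NaOH = 6.566 × 10^-3 × 40.00 = 0.2626 g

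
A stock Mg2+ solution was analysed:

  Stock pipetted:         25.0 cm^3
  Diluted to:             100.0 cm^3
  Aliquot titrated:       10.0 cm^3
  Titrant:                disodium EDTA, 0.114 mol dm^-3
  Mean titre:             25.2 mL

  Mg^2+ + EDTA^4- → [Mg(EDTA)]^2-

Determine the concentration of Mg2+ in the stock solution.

1.15 mol/L

n(EDTA) = 0.0252 × 0.114 = 2.87 × 10^-3 mol
n(Mg2+) in the aliquot = 2.87 × 10^-3 mol (1:1 ratio)
[Mg2+]_dilute = 2.87 × 10^-3 / 0.0100 = 0.287 mol/L
Dilution factor = 100.0 / 25.0 = 4.000
[Mg2+]_stock = 0.287 × 4.000 = 1.15 mol/L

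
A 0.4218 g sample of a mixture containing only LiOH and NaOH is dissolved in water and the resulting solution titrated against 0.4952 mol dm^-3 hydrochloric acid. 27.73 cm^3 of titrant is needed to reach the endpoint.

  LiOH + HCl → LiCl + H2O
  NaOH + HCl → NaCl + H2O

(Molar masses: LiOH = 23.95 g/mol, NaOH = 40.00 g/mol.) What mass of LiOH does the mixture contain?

0.1902 g

n(HCl) = 0.02773 × 0.4952 = 0.01373 mol
Let x = n(LiOH), y = n(NaOH).
Titrant: 1x + 1y = 0.01373;  mass: 23.95x + 40.00y = 0.4218
Solving, x = 7.942 × 10^-3 mol, y = 5.789 × 10^-3 mol
mass of LiOH = 7.942 × 10^-3 × 23.95 = 0.1902 g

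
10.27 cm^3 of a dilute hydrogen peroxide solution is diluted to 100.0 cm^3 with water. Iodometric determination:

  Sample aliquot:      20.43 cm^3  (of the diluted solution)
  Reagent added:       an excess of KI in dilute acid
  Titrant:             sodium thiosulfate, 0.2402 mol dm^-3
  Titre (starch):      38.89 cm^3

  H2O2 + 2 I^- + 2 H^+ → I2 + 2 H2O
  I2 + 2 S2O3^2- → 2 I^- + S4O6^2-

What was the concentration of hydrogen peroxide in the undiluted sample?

2.226 mol/L

n(S2O3^2-) = 0.03889 × 0.2402 = 9.341 × 10^-3 mol
n(I2) = n(S2O3^2-)/2 = 4.671 × 10^-3 mol
n(H2O2) in the aliquot = 4.671 × 10^-3 mol (1:1 ratio)
[H2O2]_dilute = 4.671 × 10^-3 / 0.02043 = 0.2286 mol/L
[H2O2]_original = 0.2286 × 100.0/10.27 = 2.226 mol/L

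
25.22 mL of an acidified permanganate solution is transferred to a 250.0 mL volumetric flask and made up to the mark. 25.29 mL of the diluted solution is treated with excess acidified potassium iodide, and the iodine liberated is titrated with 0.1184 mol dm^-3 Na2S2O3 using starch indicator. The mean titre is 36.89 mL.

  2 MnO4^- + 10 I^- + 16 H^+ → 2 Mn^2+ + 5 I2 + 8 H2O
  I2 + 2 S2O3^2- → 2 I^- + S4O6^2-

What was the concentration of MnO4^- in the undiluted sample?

0.3424 mol/L

n(S2O3^2-) = 0.03689 × 0.1184 = 4.368 × 10^-3 mol
n(I2) = n(S2O3^2-)/2 = 2.184 × 10^-3 mol
From the 2:5 ratio, n(MnO4^-) in the aliquot = 2/5 × 2.184 × 10^-3 = 8.736 × 10^-4 mol
[MnO4^-]_dilute = 8.736 × 10^-4 / 0.02529 = 0.03454 mol/L
[MnO4^-]_original = 0.03454 × 250.0/25.22 = 0.3424 mol/L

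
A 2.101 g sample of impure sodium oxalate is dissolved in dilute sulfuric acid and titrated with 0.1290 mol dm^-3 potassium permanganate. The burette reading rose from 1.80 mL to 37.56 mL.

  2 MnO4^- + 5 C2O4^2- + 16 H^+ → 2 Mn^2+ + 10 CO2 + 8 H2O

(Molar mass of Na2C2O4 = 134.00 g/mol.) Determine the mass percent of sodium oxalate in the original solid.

n(KMnO4) = 0.03576 L × 0.1290 mol/L = 4.613 × 10^-3 mol
From the 5:2 ratio, n(Na2C2O4) = 5/2 × 4.613 × 10^-3 = 0.01153 mol
mass of Na2C2O4 = 0.01153 × 134.00 g/mol = 1.545 g
% Na2C2O4 = 1.545 / 2.101 × 100 = 73.55 %

73.55 %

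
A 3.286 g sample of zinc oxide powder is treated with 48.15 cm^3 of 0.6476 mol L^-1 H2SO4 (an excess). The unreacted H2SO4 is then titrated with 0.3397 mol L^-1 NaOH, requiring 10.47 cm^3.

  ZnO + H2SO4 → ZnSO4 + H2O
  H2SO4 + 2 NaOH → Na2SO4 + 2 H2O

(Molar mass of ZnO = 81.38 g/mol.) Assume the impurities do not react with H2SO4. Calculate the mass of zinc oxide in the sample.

2.393 g

n(H2SO4) added = 0.04815 × 0.6476 = 0.03118 mol
n(NaOH) used in back-titration = 0.01047 × 0.3397 = 3.557 × 10^-3 mol
From the 1:2 ratio, n(H2SO4) left over = 1/2 × 3.557 × 10^-3 = 1.778 × 10^-3 mol
n(H2SO4) consumed by analyte = 0.03118 − 1.778 × 10^-3 = 0.02940 mol
n(ZnO) = 0.02940 mol (1:1 ratio)
mass of ZnO = 0.02940 × 81.38 = 2.393 g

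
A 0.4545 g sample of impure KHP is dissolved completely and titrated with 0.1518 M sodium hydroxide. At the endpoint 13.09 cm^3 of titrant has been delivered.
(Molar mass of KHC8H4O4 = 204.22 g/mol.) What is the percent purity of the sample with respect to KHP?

KHC8H4O4 + NaOH → KNaC8H4O4 + H2O
n(NaOH) = 0.01309 L × 0.1518 mol/L = 1.987 × 10^-3 mol
n(KHC8H4O4) = 1.987 × 10^-3 mol (1:1 ratio)
mass of KHC8H4O4 = 1.987 × 10^-3 × 204.22 g/mol = 0.4058 g
% KHC8H4O4 = 0.4058 / 0.4545 × 100 = 89.28 %

89.28 %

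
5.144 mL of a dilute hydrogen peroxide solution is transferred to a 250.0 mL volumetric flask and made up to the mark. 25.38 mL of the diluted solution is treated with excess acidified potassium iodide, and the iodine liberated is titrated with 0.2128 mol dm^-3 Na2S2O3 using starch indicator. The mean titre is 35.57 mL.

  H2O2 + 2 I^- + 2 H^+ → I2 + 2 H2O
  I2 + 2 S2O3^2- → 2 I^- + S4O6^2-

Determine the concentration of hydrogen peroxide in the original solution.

n(S2O3^2-) = 0.03557 × 0.2128 = 7.569 × 10^-3 mol
n(I2) = n(S2O3^2-)/2 = 3.785 × 10^-3 mol
n(H2O2) in the aliquot = 3.785 × 10^-3 mol (1:1 ratio)
[H2O2]_dilute = 3.785 × 10^-3 / 0.02538 = 0.1491 mol/L
[H2O2]_original = 0.1491 × 250.0/5.144 = 7.247 mol/L

7.247 mol/L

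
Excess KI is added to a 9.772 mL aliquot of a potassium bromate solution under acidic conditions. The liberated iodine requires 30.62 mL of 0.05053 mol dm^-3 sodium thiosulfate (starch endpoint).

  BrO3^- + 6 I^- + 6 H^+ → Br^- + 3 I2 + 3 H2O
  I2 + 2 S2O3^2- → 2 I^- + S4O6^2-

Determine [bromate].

0.02639 mol/L

n(S2O3^2-) = 0.03062 × 0.05053 = 1.547 × 10^-3 mol
n(I2) = n(S2O3^2-)/2 = 7.736 × 10^-4 mol
From the 1:3 ratio, n(BrO3^-) in the aliquot = 1/3 × 7.736 × 10^-4 = 2.579 × 10^-4 mol
[BrO3^-] = 2.579 × 10^-4 / 0.009772 = 0.02639 mol/L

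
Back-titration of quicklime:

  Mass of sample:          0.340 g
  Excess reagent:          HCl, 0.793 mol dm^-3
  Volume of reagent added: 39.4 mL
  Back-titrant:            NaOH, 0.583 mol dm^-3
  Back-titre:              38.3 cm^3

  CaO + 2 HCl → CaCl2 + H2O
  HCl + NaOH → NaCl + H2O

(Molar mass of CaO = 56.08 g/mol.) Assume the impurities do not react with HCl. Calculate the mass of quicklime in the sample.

n(HCl) added = 0.0394 × 0.793 = 0.0312 mol
n(NaOH) used in back-titration = 0.0383 × 0.583 = 0.0223 mol
n(HCl) left over = 0.0223 mol (1:1 ratio)
n(HCl) consumed by analyte = 0.0312 − 0.0223 = 8.92 × 10^-3 mol
From the 1:2 ratio, n(CaO) = 1/2 × 8.92 × 10^-3 = 4.46 × 10^-3 mol
mass of CaO = 4.46 × 10^-3 × 56.08 = 0.250 g

0.250 g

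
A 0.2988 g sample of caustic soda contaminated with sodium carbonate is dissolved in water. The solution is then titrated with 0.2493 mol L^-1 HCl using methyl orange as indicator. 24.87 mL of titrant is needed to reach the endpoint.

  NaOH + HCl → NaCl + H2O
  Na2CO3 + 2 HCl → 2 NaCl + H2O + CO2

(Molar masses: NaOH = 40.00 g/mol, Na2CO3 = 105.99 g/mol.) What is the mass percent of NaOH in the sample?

30.67 %

n(HCl) = 0.02487 × 0.2493 = 6.200 × 10^-3 mol
Let x = n(NaOH), y = n(Na2CO3).
Titrant: 1x + 2y = 6.200 × 10^-3;  mass: 40.00x + 105.99y = 0.2988
Solving, x = 2.291 × 10^-3 mol, y = 1.954 × 10^-3 mol
mass of NaOH = 2.291 × 10^-3 × 40.00 = 0.09165 g
% NaOH = 0.09165 / 0.2988 × 100 = 30.67 %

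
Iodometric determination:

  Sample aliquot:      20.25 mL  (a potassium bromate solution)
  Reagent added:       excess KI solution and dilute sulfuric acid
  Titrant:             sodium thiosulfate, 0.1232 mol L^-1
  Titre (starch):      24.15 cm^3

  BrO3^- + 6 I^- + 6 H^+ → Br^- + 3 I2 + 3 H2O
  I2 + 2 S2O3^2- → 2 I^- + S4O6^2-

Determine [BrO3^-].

n(S2O3^2-) = 0.02415 × 0.1232 = 2.975 × 10^-3 mol
n(I2) = n(S2O3^2-)/2 = 1.488 × 10^-3 mol
From the 1:3 ratio, n(BrO3^-) in the aliquot = 1/3 × 1.488 × 10^-3 = 4.959 × 10^-4 mol
[BrO3^-] = 4.959 × 10^-4 / 0.02025 = 0.02449 mol/L

0.02449 mol/L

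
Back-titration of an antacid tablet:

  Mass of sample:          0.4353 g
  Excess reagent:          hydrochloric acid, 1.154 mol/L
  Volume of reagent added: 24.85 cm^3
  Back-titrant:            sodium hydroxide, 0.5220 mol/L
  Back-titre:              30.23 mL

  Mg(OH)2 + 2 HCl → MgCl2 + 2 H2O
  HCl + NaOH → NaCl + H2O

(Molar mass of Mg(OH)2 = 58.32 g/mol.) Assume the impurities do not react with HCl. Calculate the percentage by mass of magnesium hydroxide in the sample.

86.39 %

n(HCl) added = 0.02485 × 1.154 = 0.02868 mol
n(NaOH) used in back-titration = 0.03023 × 0.5220 = 0.01578 mol
n(HCl) left over = 0.01578 mol (1:1 ratio)
n(HCl) consumed by analyte = 0.02868 − 0.01578 = 0.01290 mol
From the 1:2 ratio, n(Mg(OH)2) = 1/2 × 0.01290 = 6.448 × 10^-3 mol
mass of Mg(OH)2 = 6.448 × 10^-3 × 58.32 = 0.3761 g
% Mg(OH)2 = 0.3761 / 0.4353 × 100 = 86.39 %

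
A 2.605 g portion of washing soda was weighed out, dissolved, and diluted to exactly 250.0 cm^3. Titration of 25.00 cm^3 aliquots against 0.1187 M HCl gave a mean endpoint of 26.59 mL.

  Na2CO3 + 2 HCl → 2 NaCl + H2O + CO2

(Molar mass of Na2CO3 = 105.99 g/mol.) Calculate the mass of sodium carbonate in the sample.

1.673 g

n(HCl) per titration = 0.02659 × 0.1187 = 3.156 × 10^-3 mol
From the 1:2 ratio, n(Na2CO3) in each aliquot = 1/2 × 3.156 × 10^-3 = 1.578 × 10^-3 mol
n(Na2CO3) in the whole flask = 1.578 × 10^-3 × 250.0/25.00 = 0.01578 mol
mass of Na2CO3 = 0.01578 × 105.99 = 1.673 g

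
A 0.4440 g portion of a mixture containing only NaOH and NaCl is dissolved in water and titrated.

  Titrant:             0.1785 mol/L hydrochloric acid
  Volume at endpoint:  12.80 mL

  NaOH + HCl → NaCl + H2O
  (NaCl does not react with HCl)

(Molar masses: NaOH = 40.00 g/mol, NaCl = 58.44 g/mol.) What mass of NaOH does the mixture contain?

0.09139 g

n(HCl) = 0.01280 × 0.1785 = 2.285 × 10^-3 mol
Let x = n(NaOH), y = n(NaCl).
Titrant: 1x = 2.285 × 10^-3;  mass: 40.00x + 58.44y = 0.4440
Solving, x = 2.285 × 10^-3 mol, y = 6.034 × 10^-3 mol
mass of NaOH = 2.285 × 10^-3 × 40.00 = 0.09139 g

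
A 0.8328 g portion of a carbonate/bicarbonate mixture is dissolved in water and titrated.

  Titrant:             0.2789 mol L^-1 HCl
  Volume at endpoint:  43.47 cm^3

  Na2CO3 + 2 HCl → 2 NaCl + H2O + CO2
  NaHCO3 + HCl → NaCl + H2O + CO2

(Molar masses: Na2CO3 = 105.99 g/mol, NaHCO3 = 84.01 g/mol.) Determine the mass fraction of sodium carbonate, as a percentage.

n(HCl) = 0.04347 × 0.2789 = 0.01212 mol
Let x = n(Na2CO3), y = n(NaHCO3).
Titrant: 2x + 1y = 0.01212;  mass: 105.99x + 84.01y = 0.8328
Solving, x = 2.994 × 10^-3 mol, y = 6.136 × 10^-3 mol
mass of Na2CO3 = 2.994 × 10^-3 × 105.99 = 0.3173 g
% Na2CO3 = 0.3173 / 0.8328 × 100 = 38.10 %

38.10 %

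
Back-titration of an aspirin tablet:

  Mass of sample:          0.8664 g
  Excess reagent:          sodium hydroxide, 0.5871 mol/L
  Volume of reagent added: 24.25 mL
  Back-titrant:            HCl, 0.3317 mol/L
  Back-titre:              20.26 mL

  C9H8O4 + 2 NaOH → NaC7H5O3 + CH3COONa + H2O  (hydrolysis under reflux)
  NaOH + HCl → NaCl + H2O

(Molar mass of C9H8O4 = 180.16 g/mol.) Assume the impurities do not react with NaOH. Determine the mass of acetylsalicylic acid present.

n(NaOH) added = 0.02425 × 0.5871 = 0.01424 mol
n(HCl) used in back-titration = 0.02026 × 0.3317 = 6.720 × 10^-3 mol
n(NaOH) left over = 6.720 × 10^-3 mol (1:1 ratio)
n(NaOH) consumed by analyte = 0.01424 − 6.720 × 10^-3 = 7.517 × 10^-3 mol
From the 1:2 ratio, n(C9H8O4) = 1/2 × 7.517 × 10^-3 = 3.758 × 10^-3 mol
mass of C9H8O4 = 3.758 × 10^-3 × 180.16 = 0.6771 g

0.6771 g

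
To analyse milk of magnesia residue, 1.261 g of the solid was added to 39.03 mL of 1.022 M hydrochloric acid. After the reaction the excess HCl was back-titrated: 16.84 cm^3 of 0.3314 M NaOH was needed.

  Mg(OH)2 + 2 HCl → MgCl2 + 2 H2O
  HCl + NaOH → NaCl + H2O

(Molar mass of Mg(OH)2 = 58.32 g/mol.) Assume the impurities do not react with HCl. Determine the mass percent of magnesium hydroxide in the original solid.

n(HCl) added = 0.03903 × 1.022 = 0.03989 mol
n(NaOH) used in back-titration = 0.01684 × 0.3314 = 5.581 × 10^-3 mol
n(HCl) left over = 5.581 × 10^-3 mol (1:1 ratio)
n(HCl) consumed by analyte = 0.03989 − 5.581 × 10^-3 = 0.03431 mol
From the 1:2 ratio, n(Mg(OH)2) = 1/2 × 0.03431 = 0.01715 mol
mass of Mg(OH)2 = 0.01715 × 58.32 = 1.000 g
% Mg(OH)2 = 1.000 / 1.261 × 100 = 79.34 %

79.34 %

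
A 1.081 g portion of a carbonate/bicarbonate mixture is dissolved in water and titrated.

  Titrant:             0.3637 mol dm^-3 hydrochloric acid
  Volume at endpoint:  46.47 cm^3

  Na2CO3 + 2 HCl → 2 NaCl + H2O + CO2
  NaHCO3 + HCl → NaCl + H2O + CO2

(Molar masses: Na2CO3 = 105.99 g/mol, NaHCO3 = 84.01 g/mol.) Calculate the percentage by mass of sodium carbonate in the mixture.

53.56 %

n(HCl) = 0.04647 × 0.3637 = 0.01690 mol
Let x = n(Na2CO3), y = n(NaHCO3).
Titrant: 2x + 1y = 0.01690;  mass: 105.99x + 84.01y = 1.081
Solving, x = 5.463 × 10^-3 mol, y = 5.975 × 10^-3 mol
mass of Na2CO3 = 5.463 × 10^-3 × 105.99 = 0.5790 g
% Na2CO3 = 0.5790 / 1.081 × 100 = 53.56 %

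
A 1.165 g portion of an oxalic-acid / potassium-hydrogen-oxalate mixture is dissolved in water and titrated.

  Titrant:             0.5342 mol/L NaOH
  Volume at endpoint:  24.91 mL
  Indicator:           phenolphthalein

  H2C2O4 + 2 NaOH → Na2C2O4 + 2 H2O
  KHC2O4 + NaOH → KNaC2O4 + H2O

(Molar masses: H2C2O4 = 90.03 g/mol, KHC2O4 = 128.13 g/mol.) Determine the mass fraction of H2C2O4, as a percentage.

n(NaOH) = 0.02491 × 0.5342 = 0.01331 mol
Let x = n(H2C2O4), y = n(KHC2O4).
Titrant: 2x + 1y = 0.01331;  mass: 90.03x + 128.13y = 1.165
Solving, x = 3.249 × 10^-3 mol, y = 6.810 × 10^-3 mol
mass of H2C2O4 = 3.249 × 10^-3 × 90.03 = 0.2925 g
% H2C2O4 = 0.2925 / 1.165 × 100 = 25.10 %

25.10 %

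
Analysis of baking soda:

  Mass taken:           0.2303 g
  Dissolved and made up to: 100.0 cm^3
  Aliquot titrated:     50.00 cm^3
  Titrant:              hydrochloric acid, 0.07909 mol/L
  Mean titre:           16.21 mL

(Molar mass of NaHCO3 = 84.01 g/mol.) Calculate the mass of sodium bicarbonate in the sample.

0.2154 g

NaHCO3 + HCl → NaCl + H2O + CO2
n(HCl) per titration = 0.01621 × 0.07909 = 1.282 × 10^-3 mol
n(NaHCO3) in each aliquot = 1.282 × 10^-3 mol (1:1 ratio)
n(NaHCO3) in the whole flask = 1.282 × 10^-3 × 100.0/50.00 = 2.564 × 10^-3 mol
mass of NaHCO3 = 2.564 × 10^-3 × 84.01 = 0.2154 g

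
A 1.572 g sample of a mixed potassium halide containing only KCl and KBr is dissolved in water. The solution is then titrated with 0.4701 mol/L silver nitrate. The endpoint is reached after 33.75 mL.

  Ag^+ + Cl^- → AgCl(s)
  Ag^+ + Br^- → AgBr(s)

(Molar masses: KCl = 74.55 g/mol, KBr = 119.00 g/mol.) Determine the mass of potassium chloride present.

n(AgNO3) = 0.03375 × 0.4701 = 0.01587 mol
Let x = n(KCl), y = n(KBr).
Titrant: 1x + 1y = 0.01587;  mass: 74.55x + 119.00y = 1.572
Solving, x = 7.110 × 10^-3 mol, y = 8.756 × 10^-3 mol
mass of KCl = 7.110 × 10^-3 × 74.55 = 0.5300 g

0.5300 g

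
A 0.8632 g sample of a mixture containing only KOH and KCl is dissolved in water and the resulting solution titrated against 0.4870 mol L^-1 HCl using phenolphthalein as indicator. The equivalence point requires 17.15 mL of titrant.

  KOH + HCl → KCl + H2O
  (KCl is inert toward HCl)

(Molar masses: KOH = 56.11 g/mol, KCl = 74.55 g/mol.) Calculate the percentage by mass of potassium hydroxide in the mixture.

n(HCl) = 0.01715 × 0.4870 = 8.352 × 10^-3 mol
Let x = n(KOH), y = n(KCl).
Titrant: 1x = 8.352 × 10^-3;  mass: 56.11x + 74.55y = 0.8632
Solving, x = 8.352 × 10^-3 mol, y = 5.293 × 10^-3 mol
mass of KOH = 8.352 × 10^-3 × 56.11 = 0.4686 g
% KOH = 0.4686 / 0.8632 × 100 = 54.29 %

54.29 %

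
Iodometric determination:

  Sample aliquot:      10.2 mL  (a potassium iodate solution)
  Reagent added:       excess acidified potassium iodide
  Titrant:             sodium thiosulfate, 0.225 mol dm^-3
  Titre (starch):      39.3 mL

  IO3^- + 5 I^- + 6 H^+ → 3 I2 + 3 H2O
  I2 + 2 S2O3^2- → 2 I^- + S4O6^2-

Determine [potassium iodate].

n(S2O3^2-) = 0.0393 × 0.225 = 8.84 × 10^-3 mol
n(I2) = n(S2O3^2-)/2 = 4.42 × 10^-3 mol
From the 1:3 ratio, n(IO3^-) in the aliquot = 1/3 × 4.42 × 10^-3 = 1.47 × 10^-3 mol
[IO3^-] = 1.47 × 10^-3 / 0.0102 = 0.144 mol/L

0.144 mol/L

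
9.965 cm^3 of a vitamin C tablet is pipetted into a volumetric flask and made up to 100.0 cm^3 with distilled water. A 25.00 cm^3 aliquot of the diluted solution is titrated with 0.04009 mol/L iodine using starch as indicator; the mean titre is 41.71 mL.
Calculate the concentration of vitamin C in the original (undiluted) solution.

C6H8O6 + I2 → C6H6O6 + 2 HI
n(I2) = 0.04171 × 0.04009 = 1.672 × 10^-3 mol
n(C6H8O6) in the aliquot = 1.672 × 10^-3 mol (1:1 ratio)
[C6H8O6]_dilute = 1.672 × 10^-3 / 0.02500 = 0.06689 mol/L
Dilution factor = 100.0 / 9.965 = 10.04
[C6H8O6]_stock = 0.06689 × 10.04 = 0.6712 mol/L

0.6712 mol/L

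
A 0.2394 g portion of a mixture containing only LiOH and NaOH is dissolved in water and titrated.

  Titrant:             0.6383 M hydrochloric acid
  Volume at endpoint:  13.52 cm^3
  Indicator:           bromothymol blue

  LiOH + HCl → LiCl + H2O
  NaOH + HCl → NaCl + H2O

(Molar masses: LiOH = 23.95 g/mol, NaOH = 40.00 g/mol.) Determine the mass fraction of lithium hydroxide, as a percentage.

n(HCl) = 0.01352 × 0.6383 = 8.630 × 10^-3 mol
Let x = n(LiOH), y = n(NaOH).
Titrant: 1x + 1y = 8.630 × 10^-3;  mass: 23.95x + 40.00y = 0.2394
Solving, x = 6.591 × 10^-3 mol, y = 2.038 × 10^-3 mol
mass of LiOH = 6.591 × 10^-3 × 23.95 = 0.1579 g
% LiOH = 0.1579 / 0.2394 × 100 = 65.94 %

65.94 %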